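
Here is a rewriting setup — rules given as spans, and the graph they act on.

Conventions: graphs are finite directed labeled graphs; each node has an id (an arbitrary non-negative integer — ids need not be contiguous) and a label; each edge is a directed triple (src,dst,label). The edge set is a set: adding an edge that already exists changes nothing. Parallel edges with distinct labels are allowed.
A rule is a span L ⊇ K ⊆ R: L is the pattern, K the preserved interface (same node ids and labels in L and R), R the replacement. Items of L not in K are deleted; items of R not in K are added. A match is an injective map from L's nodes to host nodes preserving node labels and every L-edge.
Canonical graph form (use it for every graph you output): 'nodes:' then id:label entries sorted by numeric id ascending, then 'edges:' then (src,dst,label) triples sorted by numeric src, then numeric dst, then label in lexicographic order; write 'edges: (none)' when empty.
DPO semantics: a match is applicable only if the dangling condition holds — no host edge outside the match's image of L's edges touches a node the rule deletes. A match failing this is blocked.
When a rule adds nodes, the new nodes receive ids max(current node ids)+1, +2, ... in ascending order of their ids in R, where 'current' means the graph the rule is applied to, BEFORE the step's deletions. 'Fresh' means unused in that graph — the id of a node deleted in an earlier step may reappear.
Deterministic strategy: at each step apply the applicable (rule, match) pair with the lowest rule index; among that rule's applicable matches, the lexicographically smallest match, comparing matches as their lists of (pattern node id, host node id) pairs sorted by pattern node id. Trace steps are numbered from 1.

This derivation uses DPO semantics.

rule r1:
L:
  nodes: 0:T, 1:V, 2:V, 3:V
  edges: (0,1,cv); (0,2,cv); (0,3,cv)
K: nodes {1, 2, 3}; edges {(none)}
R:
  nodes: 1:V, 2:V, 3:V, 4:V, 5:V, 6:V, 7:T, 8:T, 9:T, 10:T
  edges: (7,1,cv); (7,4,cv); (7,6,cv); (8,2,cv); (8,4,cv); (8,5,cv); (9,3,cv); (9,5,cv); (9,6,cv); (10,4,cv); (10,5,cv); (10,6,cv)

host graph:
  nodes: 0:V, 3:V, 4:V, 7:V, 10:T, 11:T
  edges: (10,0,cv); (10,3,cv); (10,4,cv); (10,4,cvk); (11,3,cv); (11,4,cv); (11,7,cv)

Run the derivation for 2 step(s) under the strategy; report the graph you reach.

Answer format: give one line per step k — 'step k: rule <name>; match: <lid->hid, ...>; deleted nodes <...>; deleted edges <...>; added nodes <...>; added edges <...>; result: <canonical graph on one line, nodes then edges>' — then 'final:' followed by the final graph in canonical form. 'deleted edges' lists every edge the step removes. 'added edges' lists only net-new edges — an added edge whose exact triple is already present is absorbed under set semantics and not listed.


step 1: rule r1; match: 0->11, 1->3, 2->4, 3->7; deleted nodes 11; deleted edges (11,3,cv); (11,4,cv); (11,7,cv); added nodes 12, 13, 14, 15, 16, 17, 18; added edges (15,3,cv); (15,12,cv); (15,14,cv); (16,4,cv); (16,12,cv); (16,13,cv); (17,7,cv); (17,13,cv); (17,14,cv); (18,12,cv); (18,13,cv); (18,14,cv); result: nodes: 0:V, 3:V, 4:V, 7:V, 10:T, 12:V, 13:V, 14:V, 15:T, 16:T, 17:T, 18:T edges: (10,0,cv); (10,3,cv); (10,4,cv); (10,4,cvk); (15,3,cv); (15,12,cv); (15,14,cv); (16,4,cv); (16,12,cv); (16,13,cv); (17,7,cv); (17,13,cv); (17,14,cv); (18,12,cv); (18,13,cv); (18,14,cv)
step 2: rule r1; match: 0->15, 1->3, 2->12, 3->14; deleted nodes 15; deleted edges (15,3,cv); (15,12,cv); (15,14,cv); added nodes 19, 20, 21, 22, 23, 24, 25; added edges (22,3,cv); (22,19,cv); (22,21,cv); (23,12,cv); (23,19,cv); (23,20,cv); (24,14,cv); (24,20,cv); (24,21,cv); (25,19,cv); (25,20,cv); (25,21,cv); result: nodes: 0:V, 3:V, 4:V, 7:V, 10:T, 12:V, 13:V, 14:V, 16:T, 17:T, 18:T, 19:V, 20:V, 21:V, 22:T, 23:T, 24:T, 25:T edges: (10,0,cv); (10,3,cv); (10,4,cv); (10,4,cvk); (16,4,cv); (16,12,cv); (16,13,cv); (17,7,cv); (17,13,cv); (17,14,cv); (18,12,cv); (18,13,cv); (18,14,cv); (22,3,cv); (22,19,cv); (22,21,cv); (23,12,cv); (23,19,cv); (23,20,cv); (24,14,cv); (24,20,cv); (24,21,cv); (25,19,cv); (25,20,cv); (25,21,cv)
final:
nodes: 0:V, 3:V, 4:V, 7:V, 10:T, 12:V, 13:V, 14:V, 16:T, 17:T, 18:T, 19:V, 20:V, 21:V, 22:T, 23:T, 24:T, 25:T
edges: (10,0,cv); (10,3,cv); (10,4,cv); (10,4,cvk); (16,4,cv); (16,12,cv); (16,13,cv); (17,7,cv); (17,13,cv); (17,14,cv); (18,12,cv); (18,13,cv); (18,14,cv); (22,3,cv); (22,19,cv); (22,21,cv); (23,12,cv); (23,19,cv); (23,20,cv); (24,14,cv); (24,20,cv); (24,21,cv); (25,19,cv); (25,20,cv); (25,21,cv)


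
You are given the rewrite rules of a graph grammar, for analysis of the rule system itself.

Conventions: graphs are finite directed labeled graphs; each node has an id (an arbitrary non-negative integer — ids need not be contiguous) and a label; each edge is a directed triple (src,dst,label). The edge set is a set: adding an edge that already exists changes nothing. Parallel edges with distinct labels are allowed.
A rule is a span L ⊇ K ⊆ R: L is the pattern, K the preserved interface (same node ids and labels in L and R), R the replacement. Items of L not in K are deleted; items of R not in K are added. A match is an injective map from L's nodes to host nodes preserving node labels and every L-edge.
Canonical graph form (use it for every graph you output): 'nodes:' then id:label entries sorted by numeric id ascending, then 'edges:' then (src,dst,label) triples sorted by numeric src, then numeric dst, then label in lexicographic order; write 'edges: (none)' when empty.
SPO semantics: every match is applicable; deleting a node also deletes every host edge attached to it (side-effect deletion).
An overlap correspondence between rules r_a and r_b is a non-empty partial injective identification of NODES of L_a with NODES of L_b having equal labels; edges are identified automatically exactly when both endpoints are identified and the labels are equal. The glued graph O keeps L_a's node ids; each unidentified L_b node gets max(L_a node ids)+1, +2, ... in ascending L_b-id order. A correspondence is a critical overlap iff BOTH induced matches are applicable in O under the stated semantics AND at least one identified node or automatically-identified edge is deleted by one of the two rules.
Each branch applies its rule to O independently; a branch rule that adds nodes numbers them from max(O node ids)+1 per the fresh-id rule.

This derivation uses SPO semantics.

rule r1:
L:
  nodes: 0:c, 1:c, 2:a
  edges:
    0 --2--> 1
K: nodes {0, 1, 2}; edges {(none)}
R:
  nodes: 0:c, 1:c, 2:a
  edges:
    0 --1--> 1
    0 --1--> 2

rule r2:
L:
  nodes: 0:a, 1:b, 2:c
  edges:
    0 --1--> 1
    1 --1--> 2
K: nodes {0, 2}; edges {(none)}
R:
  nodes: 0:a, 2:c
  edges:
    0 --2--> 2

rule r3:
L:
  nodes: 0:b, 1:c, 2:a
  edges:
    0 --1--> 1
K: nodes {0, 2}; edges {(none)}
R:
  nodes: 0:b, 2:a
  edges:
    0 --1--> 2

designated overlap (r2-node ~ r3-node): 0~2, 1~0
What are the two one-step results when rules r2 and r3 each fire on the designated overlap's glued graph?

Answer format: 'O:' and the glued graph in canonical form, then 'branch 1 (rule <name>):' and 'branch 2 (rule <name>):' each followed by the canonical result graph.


O:
nodes: 0:a, 1:b, 2:c, 3:c
edges: (0,1,1); (1,2,1); (1,3,1)
branch 1 (rule r2):
nodes: 0:a, 2:c, 3:c
edges: (0,2,2)
branch 2 (rule r3):
nodes: 0:a, 1:b, 2:c
edges: (0,1,1); (1,0,1); (1,2,1)


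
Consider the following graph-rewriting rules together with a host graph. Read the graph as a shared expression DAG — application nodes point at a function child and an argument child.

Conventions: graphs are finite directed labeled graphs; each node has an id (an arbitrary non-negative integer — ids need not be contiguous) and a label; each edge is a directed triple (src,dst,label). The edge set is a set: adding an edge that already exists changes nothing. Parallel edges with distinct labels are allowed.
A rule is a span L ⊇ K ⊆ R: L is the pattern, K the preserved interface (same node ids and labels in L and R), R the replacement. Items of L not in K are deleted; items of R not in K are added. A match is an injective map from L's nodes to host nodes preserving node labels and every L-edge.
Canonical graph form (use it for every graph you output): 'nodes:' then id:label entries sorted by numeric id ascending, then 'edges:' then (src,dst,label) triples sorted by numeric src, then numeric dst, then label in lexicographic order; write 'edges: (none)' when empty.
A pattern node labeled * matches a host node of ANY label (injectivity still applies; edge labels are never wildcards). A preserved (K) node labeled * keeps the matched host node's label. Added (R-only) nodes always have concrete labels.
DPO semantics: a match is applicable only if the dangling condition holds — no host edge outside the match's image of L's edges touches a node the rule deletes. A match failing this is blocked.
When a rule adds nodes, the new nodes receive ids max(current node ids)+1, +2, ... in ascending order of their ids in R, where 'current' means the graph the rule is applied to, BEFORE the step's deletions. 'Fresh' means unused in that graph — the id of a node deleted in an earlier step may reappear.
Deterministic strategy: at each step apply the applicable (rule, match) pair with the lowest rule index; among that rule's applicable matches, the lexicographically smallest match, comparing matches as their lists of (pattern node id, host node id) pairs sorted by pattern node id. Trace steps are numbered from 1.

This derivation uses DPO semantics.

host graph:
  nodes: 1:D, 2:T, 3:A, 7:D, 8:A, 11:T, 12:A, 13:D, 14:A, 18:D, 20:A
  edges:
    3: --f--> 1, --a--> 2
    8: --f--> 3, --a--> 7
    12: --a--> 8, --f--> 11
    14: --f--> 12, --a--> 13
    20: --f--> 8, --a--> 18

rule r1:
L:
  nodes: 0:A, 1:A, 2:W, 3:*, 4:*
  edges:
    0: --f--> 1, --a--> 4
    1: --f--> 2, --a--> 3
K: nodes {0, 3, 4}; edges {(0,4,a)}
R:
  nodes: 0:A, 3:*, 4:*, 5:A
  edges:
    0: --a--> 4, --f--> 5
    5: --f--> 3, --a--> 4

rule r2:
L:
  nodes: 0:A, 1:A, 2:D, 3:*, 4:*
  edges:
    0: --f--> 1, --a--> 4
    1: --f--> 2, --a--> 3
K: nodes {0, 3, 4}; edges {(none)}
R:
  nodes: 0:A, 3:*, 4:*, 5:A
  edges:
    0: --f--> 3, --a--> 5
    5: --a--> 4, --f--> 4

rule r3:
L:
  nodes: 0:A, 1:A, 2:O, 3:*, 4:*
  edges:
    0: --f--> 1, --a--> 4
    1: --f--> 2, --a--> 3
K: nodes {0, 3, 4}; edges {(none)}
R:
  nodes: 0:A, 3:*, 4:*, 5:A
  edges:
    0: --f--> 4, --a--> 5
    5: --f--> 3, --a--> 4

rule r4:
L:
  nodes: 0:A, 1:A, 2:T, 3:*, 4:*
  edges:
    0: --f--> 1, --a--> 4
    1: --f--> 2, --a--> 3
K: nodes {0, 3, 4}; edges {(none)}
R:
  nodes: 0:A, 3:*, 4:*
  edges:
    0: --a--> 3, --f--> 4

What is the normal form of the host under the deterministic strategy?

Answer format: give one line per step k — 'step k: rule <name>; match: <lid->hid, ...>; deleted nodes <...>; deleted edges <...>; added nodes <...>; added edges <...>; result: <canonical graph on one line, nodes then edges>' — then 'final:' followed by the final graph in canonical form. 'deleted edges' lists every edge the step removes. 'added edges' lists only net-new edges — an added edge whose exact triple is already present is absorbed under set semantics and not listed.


step 1: rule r2; match: 0->8, 1->3, 2->1, 3->2, 4->7; deleted nodes 1, 3; deleted edges (3,1,f); (3,2,a); (8,3,f); (8,7,a); added nodes 21; added edges (8,2,f); (8,21,a); (21,7,a); (21,7,f); result: nodes: 2:T, 7:D, 8:A, 11:T, 12:A, 13:D, 14:A, 18:D, 20:A, 21:A edges: (8,2,f); (8,21,a); (12,8,a); (12,11,f); (14,12,f); (14,13,a); (20,8,f); (20,18,a); (21,7,a); (21,7,f)
step 2: rule r4; match: 0->14, 1->12, 2->11, 3->8, 4->13; deleted nodes 11, 12; deleted edges (12,8,a); (12,11,f); (14,12,f); (14,13,a); added nodes (none); added edges (14,8,a); (14,13,f); result: nodes: 2:T, 7:D, 8:A, 13:D, 14:A, 18:D, 20:A, 21:A edges: (8,2,f); (8,21,a); (14,8,a); (14,13,f); (20,8,f); (20,18,a); (21,7,a); (21,7,f)
final:
nodes: 2:T, 7:D, 8:A, 13:D, 14:A, 18:D, 20:A, 21:A
edges: (8,2,f); (8,21,a); (14,8,a); (14,13,f); (20,8,f); (20,18,a); (21,7,a); (21,7,f)


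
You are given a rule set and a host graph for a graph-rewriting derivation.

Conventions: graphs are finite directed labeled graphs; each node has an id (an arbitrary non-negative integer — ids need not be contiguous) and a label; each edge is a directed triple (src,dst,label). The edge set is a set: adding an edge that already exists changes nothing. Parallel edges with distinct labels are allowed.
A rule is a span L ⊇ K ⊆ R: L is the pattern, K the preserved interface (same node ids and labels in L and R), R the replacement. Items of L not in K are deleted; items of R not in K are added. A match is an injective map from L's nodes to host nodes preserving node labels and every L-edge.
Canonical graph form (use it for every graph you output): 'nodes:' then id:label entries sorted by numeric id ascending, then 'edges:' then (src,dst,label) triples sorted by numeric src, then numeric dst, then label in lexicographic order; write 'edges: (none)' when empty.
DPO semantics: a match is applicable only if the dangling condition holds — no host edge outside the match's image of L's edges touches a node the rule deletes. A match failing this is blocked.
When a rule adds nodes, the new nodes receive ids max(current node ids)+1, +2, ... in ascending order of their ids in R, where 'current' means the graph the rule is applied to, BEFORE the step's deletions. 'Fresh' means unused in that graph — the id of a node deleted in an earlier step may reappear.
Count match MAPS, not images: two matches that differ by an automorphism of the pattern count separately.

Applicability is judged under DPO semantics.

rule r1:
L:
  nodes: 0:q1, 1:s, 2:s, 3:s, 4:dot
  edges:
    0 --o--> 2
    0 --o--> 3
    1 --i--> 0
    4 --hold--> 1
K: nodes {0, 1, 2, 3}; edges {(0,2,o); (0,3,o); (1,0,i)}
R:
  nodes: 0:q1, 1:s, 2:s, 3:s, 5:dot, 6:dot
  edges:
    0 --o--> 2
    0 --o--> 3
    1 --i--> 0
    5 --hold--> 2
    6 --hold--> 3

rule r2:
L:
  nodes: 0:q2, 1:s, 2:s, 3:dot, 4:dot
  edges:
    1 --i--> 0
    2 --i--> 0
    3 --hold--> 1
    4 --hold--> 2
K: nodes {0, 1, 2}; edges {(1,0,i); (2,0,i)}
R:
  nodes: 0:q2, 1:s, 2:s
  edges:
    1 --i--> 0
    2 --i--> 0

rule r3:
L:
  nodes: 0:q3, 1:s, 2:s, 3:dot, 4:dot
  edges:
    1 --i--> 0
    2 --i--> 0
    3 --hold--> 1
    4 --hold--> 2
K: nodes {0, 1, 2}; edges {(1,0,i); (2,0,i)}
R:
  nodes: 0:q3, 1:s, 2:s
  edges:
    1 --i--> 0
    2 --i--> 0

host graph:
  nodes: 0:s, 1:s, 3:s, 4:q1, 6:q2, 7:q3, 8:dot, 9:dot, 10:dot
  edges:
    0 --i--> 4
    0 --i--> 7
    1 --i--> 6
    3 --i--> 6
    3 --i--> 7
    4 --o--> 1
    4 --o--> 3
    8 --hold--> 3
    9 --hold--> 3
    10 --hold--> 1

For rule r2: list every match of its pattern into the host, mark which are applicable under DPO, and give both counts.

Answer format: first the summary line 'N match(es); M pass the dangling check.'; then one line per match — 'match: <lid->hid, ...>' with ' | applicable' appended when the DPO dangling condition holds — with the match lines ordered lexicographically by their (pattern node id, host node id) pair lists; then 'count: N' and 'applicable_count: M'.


4 match(es); 4 pass the dangling check.
match: 0->6, 1->1, 2->3, 3->10, 4->8 | applicable
match: 0->6, 1->1, 2->3, 3->10, 4->9 | applicable
match: 0->6, 1->3, 2->1, 3->8, 4->10 | applicable
match: 0->6, 1->3, 2->1, 3->9, 4->10 | applicable
count: 4
applicable_count: 4


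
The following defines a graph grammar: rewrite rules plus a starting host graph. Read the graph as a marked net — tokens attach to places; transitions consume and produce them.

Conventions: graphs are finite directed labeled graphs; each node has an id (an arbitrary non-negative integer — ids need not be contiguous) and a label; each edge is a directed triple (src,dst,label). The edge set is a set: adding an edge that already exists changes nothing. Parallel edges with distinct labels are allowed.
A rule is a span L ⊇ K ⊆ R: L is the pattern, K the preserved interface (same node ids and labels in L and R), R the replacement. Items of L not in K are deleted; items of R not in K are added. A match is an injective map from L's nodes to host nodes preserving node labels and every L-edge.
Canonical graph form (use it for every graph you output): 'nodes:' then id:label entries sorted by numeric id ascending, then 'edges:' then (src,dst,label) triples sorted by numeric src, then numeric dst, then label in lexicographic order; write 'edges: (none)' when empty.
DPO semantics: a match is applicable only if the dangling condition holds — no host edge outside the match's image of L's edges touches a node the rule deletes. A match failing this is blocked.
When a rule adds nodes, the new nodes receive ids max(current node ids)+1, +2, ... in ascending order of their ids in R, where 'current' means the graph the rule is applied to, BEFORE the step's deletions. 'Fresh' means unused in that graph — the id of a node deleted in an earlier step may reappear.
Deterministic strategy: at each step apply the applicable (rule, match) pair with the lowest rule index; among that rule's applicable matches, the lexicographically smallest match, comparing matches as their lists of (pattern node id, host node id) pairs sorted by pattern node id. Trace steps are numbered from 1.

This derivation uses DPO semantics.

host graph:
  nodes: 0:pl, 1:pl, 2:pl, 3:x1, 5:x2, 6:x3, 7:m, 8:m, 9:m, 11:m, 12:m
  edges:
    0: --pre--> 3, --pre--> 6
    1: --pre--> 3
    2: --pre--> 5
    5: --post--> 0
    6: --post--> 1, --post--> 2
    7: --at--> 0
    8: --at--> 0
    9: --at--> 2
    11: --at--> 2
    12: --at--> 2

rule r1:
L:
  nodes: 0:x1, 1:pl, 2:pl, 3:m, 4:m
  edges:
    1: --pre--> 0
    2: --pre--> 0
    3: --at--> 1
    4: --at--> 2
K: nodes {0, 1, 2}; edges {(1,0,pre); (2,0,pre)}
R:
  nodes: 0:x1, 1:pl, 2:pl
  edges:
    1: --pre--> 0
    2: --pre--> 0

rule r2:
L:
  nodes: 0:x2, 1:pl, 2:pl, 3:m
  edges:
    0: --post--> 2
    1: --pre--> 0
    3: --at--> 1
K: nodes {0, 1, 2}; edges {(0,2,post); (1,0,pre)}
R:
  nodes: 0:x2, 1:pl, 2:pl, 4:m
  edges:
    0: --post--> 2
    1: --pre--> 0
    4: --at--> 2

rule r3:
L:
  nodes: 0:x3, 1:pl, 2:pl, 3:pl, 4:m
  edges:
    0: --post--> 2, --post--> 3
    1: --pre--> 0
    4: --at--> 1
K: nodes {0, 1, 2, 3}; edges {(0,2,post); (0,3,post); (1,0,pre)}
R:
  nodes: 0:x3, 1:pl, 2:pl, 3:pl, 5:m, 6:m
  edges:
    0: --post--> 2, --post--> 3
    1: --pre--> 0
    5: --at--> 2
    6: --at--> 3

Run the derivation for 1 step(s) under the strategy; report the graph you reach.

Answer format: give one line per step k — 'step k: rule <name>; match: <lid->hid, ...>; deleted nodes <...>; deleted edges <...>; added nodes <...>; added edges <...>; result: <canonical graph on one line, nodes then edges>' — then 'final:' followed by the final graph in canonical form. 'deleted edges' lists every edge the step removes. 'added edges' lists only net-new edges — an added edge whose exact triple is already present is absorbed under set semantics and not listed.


step 1: rule r2; match: 0->5, 1->2, 2->0, 3->9; deleted nodes 9; deleted edges (9,2,at); added nodes 13; added edges (13,0,at); result: nodes: 0:pl, 1:pl, 2:pl, 3:x1, 5:x2, 6:x3, 7:m, 8:m, 11:m, 12:m, 13:m edges: (0,3,pre); (0,6,pre); (1,3,pre); (2,5,pre); (5,0,post); (6,1,post); (6,2,post); (7,0,at); (8,0,at); (11,2,at); (12,2,at); (13,0,at)
final:
nodes: 0:pl, 1:pl, 2:pl, 3:x1, 5:x2, 6:x3, 7:m, 8:m, 11:m, 12:m, 13:m
edges: (0,3,pre); (0,6,pre); (1,3,pre); (2,5,pre); (5,0,post); (6,1,post); (6,2,post); (7,0,at); (8,0,at); (11,2,at); (12,2,at); (13,0,at)


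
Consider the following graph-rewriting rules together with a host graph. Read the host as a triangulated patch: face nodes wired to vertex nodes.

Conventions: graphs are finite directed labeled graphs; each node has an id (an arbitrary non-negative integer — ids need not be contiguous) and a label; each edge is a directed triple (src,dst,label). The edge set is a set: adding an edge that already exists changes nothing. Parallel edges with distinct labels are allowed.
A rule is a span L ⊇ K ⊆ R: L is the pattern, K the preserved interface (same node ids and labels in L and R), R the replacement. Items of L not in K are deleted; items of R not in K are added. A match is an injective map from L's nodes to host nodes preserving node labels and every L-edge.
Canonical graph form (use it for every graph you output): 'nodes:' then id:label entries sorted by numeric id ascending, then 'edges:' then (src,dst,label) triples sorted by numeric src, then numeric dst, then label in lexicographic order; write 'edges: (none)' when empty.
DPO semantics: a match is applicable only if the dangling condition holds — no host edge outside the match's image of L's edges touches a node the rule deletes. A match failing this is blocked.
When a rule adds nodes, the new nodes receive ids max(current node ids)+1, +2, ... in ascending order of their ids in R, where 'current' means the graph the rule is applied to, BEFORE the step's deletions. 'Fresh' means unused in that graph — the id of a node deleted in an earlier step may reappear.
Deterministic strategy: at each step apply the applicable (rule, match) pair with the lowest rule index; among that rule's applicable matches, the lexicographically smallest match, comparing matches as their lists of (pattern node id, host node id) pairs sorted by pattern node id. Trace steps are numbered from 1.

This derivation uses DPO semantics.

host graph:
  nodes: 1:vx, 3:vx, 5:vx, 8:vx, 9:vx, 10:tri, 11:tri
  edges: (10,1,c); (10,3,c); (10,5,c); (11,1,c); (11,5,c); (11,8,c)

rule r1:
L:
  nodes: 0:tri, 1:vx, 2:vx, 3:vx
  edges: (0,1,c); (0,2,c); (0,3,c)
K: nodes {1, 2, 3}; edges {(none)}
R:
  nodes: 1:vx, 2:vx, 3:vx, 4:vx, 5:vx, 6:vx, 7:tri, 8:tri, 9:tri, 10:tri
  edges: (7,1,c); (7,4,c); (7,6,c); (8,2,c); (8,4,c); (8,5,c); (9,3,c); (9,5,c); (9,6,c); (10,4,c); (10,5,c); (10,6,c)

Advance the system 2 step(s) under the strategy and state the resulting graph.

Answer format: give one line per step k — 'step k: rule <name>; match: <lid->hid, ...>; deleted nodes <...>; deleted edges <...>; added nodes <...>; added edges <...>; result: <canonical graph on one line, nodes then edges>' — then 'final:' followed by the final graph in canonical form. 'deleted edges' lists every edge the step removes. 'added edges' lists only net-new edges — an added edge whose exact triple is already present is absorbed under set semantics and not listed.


step 1: rule r1; match: 0->10, 1->1, 2->3, 3->5; deleted nodes 10; deleted edges (10,1,c); (10,3,c); (10,5,c); added nodes 12, 13, 14, 15, 16, 17, 18; added edges (15,1,c); (15,12,c); (15,14,c); (16,3,c); (16,12,c); (16,13,c); (17,5,c); (17,13,c); (17,14,c); (18,12,c); (18,13,c); (18,14,c); result: nodes: 1:vx, 3:vx, 5:vx, 8:vx, 9:vx, 11:tri, 12:vx, 13:vx, 14:vx, 15:tri, 16:tri, 17:tri, 18:tri edges: (11,1,c); (11,5,c); (11,8,c); (15,1,c); (15,12,c); (15,14,c); (16,3,c); (16,12,c); (16,13,c); (17,5,c); (17,13,c); (17,14,c); (18,12,c); (18,13,c); (18,14,c)
step 2: rule r1; match: 0->11, 1->1, 2->5, 3->8; deleted nodes 11; deleted edges (11,1,c); (11,5,c); (11,8,c); added nodes 19, 20, 21, 22, 23, 24, 25; added edges (22,1,c); (22,19,c); (22,21,c); (23,5,c); (23,19,c); (23,20,c); (24,8,c); (24,20,c); (24,21,c); (25,19,c); (25,20,c); (25,21,c); result: nodes: 1:vx, 3:vx, 5:vx, 8:vx, 9:vx, 12:vx, 13:vx, 14:vx, 15:tri, 16:tri, 17:tri, 18:tri, 19:vx, 20:vx, 21:vx, 22:tri, 23:tri, 24:tri, 25:tri edges: (15,1,c); (15,12,c); (15,14,c); (16,3,c); (16,12,c); (16,13,c); (17,5,c); (17,13,c); (17,14,c); (18,12,c); (18,13,c); (18,14,c); (22,1,c); (22,19,c); (22,21,c); (23,5,c); (23,19,c); (23,20,c); (24,8,c); (24,20,c); (24,21,c); (25,19,c); (25,20,c); (25,21,c)
final:
nodes: 1:vx, 3:vx, 5:vx, 8:vx, 9:vx, 12:vx, 13:vx, 14:vx, 15:tri, 16:tri, 17:tri, 18:tri, 19:vx, 20:vx, 21:vx, 22:tri, 23:tri, 24:tri, 25:tri
edges: (15,1,c); (15,12,c); (15,14,c); (16,3,c); (16,12,c); (16,13,c); (17,5,c); (17,13,c); (17,14,c); (18,12,c); (18,13,c); (18,14,c); (22,1,c); (22,19,c); (22,21,c); (23,5,c); (23,19,c); (23,20,c); (24,8,c); (24,20,c); (24,21,c); (25,19,c); (25,20,c); (25,21,c)


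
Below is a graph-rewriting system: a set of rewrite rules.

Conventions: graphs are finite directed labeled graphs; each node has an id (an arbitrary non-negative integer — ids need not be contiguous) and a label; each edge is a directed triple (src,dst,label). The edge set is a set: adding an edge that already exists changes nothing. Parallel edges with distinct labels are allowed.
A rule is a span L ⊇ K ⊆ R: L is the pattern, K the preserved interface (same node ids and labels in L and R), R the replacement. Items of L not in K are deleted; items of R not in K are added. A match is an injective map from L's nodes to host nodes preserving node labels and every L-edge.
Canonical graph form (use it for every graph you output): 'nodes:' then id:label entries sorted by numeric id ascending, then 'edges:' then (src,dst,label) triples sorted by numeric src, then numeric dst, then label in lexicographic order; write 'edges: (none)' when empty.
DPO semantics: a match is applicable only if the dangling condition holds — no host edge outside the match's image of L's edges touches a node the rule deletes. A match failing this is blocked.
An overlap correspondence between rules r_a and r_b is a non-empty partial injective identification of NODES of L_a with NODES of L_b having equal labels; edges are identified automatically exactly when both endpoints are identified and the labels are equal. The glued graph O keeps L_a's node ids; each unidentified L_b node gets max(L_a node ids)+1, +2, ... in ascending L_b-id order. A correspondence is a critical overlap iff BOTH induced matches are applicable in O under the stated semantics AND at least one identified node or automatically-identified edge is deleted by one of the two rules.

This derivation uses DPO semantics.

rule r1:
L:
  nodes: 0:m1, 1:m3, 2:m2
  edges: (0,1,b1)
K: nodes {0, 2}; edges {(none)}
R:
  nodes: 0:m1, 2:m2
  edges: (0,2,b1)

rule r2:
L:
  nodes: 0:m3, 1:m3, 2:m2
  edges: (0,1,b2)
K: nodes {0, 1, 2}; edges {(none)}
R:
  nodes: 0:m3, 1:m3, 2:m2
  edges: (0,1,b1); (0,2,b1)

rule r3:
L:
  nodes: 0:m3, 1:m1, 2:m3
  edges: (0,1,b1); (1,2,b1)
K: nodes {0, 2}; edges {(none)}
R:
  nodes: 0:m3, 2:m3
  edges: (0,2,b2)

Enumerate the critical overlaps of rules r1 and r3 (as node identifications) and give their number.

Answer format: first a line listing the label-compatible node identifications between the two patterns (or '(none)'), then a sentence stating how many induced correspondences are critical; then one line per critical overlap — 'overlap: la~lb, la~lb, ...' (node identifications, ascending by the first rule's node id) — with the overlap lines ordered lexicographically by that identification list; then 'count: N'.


label-compatible node identifications between L(r1) and L(r3): 0~1, 1~0, 1~2
1 of the induced correspondences is a critical overlap of r1 and r3.
overlap: 0~1, 1~2
count: 1


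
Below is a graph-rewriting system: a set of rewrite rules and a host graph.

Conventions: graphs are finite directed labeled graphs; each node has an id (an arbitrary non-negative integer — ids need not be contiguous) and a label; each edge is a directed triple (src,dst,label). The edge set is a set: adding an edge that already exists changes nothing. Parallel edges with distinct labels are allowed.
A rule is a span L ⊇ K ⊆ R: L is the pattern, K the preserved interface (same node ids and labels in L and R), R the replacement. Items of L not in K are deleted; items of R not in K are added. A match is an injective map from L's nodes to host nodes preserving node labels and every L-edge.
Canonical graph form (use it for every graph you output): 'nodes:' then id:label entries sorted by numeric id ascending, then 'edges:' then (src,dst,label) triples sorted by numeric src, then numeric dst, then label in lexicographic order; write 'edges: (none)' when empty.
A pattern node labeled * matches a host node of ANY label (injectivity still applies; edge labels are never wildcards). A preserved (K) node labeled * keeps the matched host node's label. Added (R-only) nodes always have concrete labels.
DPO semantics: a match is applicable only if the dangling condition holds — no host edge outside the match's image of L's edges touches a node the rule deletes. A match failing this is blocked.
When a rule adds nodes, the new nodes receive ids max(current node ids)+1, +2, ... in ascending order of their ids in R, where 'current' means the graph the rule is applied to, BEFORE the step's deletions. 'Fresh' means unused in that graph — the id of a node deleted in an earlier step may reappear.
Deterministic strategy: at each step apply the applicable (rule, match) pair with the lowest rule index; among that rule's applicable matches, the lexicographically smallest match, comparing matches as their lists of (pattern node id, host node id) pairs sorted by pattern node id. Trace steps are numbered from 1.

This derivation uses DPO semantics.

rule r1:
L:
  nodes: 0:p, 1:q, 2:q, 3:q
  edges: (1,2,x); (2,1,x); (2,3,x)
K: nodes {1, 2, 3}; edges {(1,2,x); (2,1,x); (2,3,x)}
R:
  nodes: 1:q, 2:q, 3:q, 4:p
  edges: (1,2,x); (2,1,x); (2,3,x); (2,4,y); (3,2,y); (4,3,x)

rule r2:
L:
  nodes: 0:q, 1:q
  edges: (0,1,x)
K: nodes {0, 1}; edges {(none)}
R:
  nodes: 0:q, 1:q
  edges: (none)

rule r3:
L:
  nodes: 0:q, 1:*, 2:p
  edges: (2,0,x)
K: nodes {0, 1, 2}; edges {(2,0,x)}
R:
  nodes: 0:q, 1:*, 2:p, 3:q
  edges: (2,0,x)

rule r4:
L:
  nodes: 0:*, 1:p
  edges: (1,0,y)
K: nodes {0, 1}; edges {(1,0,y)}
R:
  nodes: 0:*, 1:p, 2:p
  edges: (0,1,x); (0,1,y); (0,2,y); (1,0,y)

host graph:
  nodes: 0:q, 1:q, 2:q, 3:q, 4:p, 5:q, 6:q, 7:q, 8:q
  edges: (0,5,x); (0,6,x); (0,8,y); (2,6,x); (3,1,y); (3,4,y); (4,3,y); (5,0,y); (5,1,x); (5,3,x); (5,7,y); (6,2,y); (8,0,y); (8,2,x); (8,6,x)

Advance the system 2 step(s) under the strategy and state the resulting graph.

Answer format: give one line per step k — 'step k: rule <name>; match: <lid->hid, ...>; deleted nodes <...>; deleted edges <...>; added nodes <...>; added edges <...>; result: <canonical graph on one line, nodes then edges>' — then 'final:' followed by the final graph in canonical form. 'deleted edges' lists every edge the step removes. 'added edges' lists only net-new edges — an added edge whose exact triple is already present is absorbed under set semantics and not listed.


step 1: rule r2; match: 0->0, 1->5; deleted nodes (none); deleted edges (0,5,x); added nodes (none); added edges (none); result: nodes: 0:q, 1:q, 2:q, 3:q, 4:p, 5:q, 6:q, 7:q, 8:q edges: (0,6,x); (0,8,y); (2,6,x); (3,1,y); (3,4,y); (4,3,y); (5,0,y); (5,1,x); (5,3,x); (5,7,y); (6,2,y); (8,0,y); (8,2,x); (8,6,x)
step 2: rule r2; match: 0->0, 1->6; deleted nodes (none); deleted edges (0,6,x); added nodes (none); added edges (none); result: nodes: 0:q, 1:q, 2:q, 3:q, 4:p, 5:q, 6:q, 7:q, 8:q edges: (0,8,y); (2,6,x); (3,1,y); (3,4,y); (4,3,y); (5,0,y); (5,1,x); (5,3,x); (5,7,y); (6,2,y); (8,0,y); (8,2,x); (8,6,x)
final:
nodes: 0:q, 1:q, 2:q, 3:q, 4:p, 5:q, 6:q, 7:q, 8:q
edges: (0,8,y); (2,6,x); (3,1,y); (3,4,y); (4,3,y); (5,0,y); (5,1,x); (5,3,x); (5,7,y); (6,2,y); (8,0,y); (8,2,x); (8,6,x)


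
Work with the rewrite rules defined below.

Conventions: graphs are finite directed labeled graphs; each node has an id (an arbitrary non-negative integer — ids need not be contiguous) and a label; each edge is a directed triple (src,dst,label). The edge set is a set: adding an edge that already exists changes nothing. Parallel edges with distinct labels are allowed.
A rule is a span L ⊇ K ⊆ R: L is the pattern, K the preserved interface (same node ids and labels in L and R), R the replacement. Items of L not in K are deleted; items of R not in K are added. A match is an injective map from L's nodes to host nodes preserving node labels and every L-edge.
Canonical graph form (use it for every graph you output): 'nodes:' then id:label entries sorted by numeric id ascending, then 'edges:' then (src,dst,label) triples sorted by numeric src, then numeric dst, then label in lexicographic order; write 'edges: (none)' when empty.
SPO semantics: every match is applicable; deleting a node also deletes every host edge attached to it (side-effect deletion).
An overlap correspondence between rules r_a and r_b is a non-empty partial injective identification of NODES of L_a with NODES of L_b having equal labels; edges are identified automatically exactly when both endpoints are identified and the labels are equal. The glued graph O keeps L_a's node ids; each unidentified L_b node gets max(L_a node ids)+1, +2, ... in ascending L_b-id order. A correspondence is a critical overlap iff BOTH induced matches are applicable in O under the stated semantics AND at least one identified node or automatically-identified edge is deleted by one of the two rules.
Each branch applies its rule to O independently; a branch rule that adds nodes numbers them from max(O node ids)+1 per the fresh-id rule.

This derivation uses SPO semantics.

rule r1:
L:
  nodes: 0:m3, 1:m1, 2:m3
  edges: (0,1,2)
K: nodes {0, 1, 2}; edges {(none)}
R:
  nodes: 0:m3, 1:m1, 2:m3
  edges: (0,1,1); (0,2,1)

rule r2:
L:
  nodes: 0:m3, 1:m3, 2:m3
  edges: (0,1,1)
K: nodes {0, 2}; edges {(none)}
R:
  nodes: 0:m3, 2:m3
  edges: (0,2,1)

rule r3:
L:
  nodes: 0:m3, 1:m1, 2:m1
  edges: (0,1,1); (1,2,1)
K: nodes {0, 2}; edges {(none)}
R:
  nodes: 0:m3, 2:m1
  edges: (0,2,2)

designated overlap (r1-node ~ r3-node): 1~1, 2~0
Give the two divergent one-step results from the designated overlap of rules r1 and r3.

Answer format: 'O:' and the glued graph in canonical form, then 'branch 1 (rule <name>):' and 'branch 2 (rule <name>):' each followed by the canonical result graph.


O:
nodes: 0:m3, 1:m1, 2:m3, 3:m1
edges: (0,1,2); (1,3,1); (2,1,1)
branch 1 (rule r1):
nodes: 0:m3, 1:m1, 2:m3, 3:m1
edges: (0,1,1); (0,2,1); (1,3,1); (2,1,1)
branch 2 (rule r3):
nodes: 0:m3, 2:m3, 3:m1
edges: (2,3,2)


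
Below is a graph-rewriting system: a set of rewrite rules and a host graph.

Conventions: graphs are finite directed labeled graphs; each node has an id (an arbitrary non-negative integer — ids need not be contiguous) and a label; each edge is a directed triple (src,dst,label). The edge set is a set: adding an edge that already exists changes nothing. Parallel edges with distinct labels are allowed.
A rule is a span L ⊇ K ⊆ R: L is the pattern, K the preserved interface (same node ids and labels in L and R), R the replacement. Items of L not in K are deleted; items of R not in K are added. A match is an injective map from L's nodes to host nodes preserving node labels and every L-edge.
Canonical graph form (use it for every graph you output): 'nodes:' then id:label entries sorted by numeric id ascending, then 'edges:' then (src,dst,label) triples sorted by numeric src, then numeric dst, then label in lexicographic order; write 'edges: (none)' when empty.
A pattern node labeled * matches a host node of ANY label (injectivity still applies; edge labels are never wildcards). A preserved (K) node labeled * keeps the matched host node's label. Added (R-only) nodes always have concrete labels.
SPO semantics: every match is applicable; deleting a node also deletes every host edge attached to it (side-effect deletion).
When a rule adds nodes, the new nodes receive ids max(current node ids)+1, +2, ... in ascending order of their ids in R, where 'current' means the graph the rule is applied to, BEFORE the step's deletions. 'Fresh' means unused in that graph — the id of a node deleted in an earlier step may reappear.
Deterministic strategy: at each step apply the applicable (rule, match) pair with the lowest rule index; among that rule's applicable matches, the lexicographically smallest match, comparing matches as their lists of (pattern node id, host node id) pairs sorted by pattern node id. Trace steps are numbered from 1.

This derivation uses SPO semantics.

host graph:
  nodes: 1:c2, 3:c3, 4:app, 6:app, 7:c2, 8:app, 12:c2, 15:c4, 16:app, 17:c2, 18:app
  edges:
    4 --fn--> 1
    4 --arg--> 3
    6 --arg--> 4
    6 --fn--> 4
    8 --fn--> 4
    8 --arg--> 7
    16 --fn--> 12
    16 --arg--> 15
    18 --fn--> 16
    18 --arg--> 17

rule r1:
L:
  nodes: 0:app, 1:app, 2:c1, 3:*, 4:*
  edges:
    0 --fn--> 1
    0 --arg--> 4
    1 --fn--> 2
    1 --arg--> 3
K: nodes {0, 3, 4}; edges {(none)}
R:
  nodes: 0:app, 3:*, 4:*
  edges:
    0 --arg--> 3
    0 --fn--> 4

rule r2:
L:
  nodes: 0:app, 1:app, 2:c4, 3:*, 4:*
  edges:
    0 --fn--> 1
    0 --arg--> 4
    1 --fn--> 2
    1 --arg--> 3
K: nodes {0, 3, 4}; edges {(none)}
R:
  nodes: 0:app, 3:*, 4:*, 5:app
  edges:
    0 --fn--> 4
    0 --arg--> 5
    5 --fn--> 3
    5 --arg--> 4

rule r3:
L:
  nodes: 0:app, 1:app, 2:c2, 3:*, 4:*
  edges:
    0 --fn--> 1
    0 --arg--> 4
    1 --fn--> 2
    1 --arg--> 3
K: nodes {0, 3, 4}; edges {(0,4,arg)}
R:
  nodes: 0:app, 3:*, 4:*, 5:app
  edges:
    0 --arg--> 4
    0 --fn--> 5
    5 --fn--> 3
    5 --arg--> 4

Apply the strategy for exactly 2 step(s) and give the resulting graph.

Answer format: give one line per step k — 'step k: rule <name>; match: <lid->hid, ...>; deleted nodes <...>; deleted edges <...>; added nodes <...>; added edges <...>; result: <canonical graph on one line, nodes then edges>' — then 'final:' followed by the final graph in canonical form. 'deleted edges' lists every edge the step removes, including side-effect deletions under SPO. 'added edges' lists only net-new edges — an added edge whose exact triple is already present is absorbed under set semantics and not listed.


step 1: rule r3; match: 0->8, 1->4, 2->1, 3->3, 4->7; deleted nodes 1, 4; deleted edges (4,1,fn); (4,3,arg); (6,4,arg); (6,4,fn); (8,4,fn); added nodes 19; added edges (8,19,fn); (19,3,fn); (19,7,arg); result: nodes: 3:c3, 6:app, 7:c2, 8:app, 12:c2, 15:c4, 16:app, 17:c2, 18:app, 19:app edges: (8,7,arg); (8,19,fn); (16,12,fn); (16,15,arg); (18,16,fn); (18,17,arg); (19,3,fn); (19,7,arg)
step 2: rule r3; match: 0->18, 1->16, 2->12, 3->15, 4->17; deleted nodes 12, 16; deleted edges (16,12,fn); (16,15,arg); (18,16,fn); added nodes 20; added edges (18,20,fn); (20,15,fn); (20,17,arg); result: nodes: 3:c3, 6:app, 7:c2, 8:app, 15:c4, 17:c2, 18:app, 19:app, 20:app edges: (8,7,arg); (8,19,fn); (18,17,arg); (18,20,fn); (19,3,fn); (19,7,arg); (20,15,fn); (20,17,arg)
final:
nodes: 3:c3, 6:app, 7:c2, 8:app, 15:c4, 17:c2, 18:app, 19:app, 20:app
edges: (8,7,arg); (8,19,fn); (18,17,arg); (18,20,fn); (19,3,fn); (19,7,arg); (20,15,fn); (20,17,arg)


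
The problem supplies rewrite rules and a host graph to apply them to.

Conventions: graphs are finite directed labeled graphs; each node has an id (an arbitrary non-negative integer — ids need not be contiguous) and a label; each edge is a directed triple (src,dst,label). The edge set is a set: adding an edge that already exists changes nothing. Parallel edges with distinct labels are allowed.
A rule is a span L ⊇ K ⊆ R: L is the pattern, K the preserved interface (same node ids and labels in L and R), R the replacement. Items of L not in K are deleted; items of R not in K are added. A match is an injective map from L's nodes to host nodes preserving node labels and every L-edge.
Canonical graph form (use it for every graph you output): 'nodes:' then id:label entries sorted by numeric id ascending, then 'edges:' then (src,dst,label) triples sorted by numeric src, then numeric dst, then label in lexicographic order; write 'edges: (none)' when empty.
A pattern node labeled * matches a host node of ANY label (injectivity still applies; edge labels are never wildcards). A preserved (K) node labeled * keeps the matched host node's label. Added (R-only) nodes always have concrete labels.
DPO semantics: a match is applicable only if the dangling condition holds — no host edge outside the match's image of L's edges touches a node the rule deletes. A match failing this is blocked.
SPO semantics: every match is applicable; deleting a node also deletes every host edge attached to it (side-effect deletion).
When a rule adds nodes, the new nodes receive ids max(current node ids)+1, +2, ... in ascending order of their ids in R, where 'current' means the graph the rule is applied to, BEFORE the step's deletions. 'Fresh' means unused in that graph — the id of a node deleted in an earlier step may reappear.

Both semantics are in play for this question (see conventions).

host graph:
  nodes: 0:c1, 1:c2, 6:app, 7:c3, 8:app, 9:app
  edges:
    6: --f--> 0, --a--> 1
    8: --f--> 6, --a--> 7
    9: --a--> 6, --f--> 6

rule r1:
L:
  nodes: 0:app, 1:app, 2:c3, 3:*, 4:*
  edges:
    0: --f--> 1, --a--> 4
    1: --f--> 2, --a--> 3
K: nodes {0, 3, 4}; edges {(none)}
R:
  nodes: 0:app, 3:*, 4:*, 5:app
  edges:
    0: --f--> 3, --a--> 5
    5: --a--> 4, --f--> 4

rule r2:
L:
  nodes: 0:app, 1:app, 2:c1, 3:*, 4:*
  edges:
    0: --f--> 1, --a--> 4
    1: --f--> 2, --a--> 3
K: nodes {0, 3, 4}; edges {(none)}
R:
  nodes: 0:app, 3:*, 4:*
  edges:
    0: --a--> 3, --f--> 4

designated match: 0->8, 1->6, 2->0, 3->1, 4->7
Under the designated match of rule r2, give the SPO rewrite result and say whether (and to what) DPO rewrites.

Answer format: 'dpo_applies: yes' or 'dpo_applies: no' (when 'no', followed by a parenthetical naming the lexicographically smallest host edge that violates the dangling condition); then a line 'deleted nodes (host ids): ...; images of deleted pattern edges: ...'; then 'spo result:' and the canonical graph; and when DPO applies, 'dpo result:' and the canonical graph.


dpo_applies: no
(the rule deletes node 6, which keeps host edge (9,6,a) outside the match image — the dangling condition fails, DPO blocks; SPO proceeds and side-deletes such edges)
deleted nodes (host ids): 0, 6; images of deleted pattern edges: (6,0,f); (6,1,a); (8,6,f); (8,7,a)
spo result:
nodes: 1:c2, 7:c3, 8:app, 9:app
edges: (8,1,a); (8,7,f)
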